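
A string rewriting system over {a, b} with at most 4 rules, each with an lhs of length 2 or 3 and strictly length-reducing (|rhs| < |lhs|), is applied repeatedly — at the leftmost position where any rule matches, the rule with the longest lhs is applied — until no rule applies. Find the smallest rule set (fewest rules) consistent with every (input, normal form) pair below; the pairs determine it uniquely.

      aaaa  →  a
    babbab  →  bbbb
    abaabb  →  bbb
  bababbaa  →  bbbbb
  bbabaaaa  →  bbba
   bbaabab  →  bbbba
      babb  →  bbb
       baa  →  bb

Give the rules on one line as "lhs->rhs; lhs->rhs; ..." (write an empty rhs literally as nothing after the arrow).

aa->b; aaa->; aab->ba; ab->b

  | aaaa => a
  | babbab => bbbab => bbbb
  | abaabb => baabb => bbab => bbb
  | bababbaa => bbabbaa => bbbbaa => bbbbb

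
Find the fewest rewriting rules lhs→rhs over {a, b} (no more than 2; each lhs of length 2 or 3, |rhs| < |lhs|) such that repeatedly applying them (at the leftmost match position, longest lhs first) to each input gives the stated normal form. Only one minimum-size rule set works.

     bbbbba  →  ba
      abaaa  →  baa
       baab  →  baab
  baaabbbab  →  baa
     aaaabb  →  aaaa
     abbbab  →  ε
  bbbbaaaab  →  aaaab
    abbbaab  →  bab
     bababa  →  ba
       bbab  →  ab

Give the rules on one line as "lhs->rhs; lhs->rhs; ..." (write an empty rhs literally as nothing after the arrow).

aba->b; bb->

  | bbbbba => bbba => ba
  | abaaa => baa
  | baab
  | baaabbbab => baaabab => baabb => baa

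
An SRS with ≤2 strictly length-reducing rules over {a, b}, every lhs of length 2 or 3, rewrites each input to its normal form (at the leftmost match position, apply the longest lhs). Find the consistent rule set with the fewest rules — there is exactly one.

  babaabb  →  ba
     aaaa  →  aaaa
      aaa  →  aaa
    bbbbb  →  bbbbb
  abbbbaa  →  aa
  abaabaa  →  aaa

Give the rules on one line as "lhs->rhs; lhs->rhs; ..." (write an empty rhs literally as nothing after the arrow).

ab->; abb->ab

  | babaabb => baabb => baab => ba
  | aaaa
  | aaa
  | bbbbb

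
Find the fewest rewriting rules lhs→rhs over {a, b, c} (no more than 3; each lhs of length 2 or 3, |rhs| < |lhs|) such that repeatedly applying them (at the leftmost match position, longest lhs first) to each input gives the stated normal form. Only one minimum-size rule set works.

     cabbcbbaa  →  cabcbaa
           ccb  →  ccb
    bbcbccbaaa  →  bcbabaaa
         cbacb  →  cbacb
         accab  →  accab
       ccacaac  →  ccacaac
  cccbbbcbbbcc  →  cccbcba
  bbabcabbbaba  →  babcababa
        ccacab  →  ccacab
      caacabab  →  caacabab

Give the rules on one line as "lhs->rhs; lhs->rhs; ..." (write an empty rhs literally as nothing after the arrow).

bb->b; bcc->ba

  | cabbcbbaa => cabcbbaa => cabcbaa
  | ccb
  | bbcbccbaaa => bcbccbaaa => bcbabaaa
  | cbacb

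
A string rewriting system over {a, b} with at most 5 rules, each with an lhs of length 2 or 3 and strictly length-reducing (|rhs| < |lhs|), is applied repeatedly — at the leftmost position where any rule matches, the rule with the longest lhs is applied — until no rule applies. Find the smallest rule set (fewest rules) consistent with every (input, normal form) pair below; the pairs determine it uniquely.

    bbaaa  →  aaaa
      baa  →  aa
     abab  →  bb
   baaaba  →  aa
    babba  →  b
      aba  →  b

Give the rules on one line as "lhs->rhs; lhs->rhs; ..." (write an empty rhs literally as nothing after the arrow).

ab->a; aba->b; ba->a; bba->aa

  | bbaaa => aaaa
  | baa => aa
  | abab => bb
  | baaaba => aaaba => aab => aa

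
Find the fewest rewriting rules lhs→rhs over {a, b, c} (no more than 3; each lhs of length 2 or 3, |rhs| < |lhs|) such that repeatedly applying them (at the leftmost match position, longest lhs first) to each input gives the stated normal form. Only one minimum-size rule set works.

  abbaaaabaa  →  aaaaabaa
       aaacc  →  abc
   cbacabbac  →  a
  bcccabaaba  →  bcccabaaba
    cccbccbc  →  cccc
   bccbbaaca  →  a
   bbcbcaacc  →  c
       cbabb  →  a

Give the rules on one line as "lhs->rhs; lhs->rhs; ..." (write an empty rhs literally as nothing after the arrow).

  | abbaaaabaa => aaaaabaa
  | aaacc => abc
  | cbacabbac => acabbac => acaac => acb => a
  | bcccabaaba

aac->b; bb->; cb->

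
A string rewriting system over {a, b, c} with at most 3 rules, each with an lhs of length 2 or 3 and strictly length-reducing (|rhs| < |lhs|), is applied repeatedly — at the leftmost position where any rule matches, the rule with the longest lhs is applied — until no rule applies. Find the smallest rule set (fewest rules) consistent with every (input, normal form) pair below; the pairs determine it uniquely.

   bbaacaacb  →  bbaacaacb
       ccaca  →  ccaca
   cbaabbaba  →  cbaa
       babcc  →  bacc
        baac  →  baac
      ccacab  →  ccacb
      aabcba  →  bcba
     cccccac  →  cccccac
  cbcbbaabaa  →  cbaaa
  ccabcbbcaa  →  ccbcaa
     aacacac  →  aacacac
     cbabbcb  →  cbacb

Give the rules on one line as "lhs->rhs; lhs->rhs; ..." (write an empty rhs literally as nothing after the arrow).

ab->b; bab->ba; cbb->

  | bbaacaacb
  | ccaca
  | cbaabbaba => cbabbaba => cbababa => cbaaba => cbaba => cbaa
  | babcc => bacc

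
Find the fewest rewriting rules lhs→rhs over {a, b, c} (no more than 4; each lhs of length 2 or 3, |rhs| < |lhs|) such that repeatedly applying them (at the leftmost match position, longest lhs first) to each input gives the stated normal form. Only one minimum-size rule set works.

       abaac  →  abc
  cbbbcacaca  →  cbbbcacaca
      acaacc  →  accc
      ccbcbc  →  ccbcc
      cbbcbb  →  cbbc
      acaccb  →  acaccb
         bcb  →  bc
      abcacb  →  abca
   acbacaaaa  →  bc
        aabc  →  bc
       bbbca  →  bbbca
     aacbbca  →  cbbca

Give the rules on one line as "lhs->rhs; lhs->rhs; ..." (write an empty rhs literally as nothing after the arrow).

  | abaac => abc
  | cbbbcacaca
  | acaacc => accc
  | ccbcbc => ccbcc

aa->; acb->ba; bcb->bc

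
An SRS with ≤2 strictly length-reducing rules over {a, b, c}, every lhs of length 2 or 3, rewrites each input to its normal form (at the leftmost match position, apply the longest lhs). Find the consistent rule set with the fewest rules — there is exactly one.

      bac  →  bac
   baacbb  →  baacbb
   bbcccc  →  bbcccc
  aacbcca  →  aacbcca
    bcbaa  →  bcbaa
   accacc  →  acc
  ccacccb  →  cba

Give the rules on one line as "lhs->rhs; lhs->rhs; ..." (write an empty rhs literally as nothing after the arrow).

  | bac
  | baacbb
  | bbcccc
  | aacbcca

cac->; ccb->ba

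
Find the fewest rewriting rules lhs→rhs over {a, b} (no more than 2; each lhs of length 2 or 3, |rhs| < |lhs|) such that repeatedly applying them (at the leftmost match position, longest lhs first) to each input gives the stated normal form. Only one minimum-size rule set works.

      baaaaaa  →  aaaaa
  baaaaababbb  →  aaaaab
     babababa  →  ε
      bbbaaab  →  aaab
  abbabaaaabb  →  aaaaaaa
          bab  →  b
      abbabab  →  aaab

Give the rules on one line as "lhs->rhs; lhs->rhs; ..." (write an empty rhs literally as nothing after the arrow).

  | baaaaaa => aaaaa
  | baaaaababbb => aaaababbb => aaaabbb => aaaaab
  | babababa => bababa => baba => ba => ε
  | bbbaaab => abaaab => aaab

ba->; bb->a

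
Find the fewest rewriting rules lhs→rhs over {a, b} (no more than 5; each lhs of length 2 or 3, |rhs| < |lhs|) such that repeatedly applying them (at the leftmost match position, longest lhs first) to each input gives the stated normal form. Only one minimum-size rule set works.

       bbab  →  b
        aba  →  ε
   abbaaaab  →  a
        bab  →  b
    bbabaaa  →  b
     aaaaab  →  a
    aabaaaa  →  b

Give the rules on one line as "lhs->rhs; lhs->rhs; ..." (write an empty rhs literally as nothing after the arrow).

aa->; ab->a; ba->b; bb->b

  | bbab => bab => bb => b
  | aba => aa => ε
  | abbaaaab => abaaaab => aaaaab => aaab => ab => a
  | bab => bb => b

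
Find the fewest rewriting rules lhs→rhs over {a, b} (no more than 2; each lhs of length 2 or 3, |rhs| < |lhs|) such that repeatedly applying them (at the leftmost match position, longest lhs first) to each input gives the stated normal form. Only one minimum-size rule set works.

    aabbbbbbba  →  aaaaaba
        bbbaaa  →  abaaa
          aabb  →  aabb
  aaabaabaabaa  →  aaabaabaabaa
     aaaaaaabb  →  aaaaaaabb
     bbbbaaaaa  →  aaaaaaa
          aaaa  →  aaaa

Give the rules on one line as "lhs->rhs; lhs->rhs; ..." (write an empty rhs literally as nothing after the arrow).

  | aabbbbbbba => aaabbbbba => aaaabbba => aaaaaba
  | bbbaaa => abaaa
  | aabb
  | aaabaabaabaa

bba->aa; bbb->ab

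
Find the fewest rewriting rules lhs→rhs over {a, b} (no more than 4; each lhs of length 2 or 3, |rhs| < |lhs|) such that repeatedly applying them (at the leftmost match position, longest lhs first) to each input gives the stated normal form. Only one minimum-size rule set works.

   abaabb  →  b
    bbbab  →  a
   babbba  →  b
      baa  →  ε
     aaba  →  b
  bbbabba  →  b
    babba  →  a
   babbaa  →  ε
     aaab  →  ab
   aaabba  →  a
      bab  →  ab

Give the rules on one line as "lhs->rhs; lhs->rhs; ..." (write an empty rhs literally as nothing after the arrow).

aa->b; ba->a; baa->; bb->a

  | abaabb => abb => aa => b
  | bbbab => abab => aab => bb => a
  | babbba => abbba => aaba => bba => aa => b
  | baa => ε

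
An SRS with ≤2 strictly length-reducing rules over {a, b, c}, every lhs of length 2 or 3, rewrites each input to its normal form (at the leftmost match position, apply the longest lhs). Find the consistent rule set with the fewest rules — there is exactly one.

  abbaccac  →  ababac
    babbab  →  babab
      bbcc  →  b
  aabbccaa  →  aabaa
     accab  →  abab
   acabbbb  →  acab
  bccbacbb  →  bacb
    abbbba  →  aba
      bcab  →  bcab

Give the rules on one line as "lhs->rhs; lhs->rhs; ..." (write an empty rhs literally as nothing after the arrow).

  | abbaccac => abaccac => ababac
  | babbab => babab
  | bbcc => bcc => bb => b
  | aabbccaa => aabccaa => aabbaa => aabaa

bb->b; cc->b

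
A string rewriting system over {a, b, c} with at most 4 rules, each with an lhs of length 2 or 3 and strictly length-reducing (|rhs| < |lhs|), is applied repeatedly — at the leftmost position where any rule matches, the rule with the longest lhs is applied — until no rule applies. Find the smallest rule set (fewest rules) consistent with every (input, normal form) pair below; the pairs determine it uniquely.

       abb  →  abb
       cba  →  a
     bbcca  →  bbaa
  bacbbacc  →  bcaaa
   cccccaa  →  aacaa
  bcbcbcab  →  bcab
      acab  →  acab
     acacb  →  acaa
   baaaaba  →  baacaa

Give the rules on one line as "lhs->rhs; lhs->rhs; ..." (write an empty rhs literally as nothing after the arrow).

  | abb
  | cba => a
  | bbcca => bbaa
  | bacbbacc => baabacc => bcaacc => bcaaa

aab->ca; acb->aa; cb->; cc->a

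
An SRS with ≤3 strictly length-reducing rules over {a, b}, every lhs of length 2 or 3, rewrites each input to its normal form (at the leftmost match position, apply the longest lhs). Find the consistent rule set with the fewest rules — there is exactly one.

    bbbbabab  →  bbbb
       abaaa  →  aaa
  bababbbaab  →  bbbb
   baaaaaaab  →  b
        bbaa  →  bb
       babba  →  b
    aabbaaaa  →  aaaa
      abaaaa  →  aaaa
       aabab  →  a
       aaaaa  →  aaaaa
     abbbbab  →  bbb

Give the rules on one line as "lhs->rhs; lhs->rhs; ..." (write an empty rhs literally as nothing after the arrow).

ab->; ba->; baa->b

  | bbbbabab => bbbbab => bbbb
  | abaaa => aaa
  | bababbbaab => babbbaab => bbbaab => bbbb
  | baaaaaaab => baaaaab => baaab => bab => b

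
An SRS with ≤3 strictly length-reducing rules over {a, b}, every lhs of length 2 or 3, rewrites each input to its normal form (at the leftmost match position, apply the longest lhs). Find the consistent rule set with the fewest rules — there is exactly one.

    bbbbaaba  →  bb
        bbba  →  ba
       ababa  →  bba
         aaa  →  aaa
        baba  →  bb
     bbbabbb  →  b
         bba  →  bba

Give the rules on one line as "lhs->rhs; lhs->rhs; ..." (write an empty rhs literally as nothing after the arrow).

  | bbbbaaba => bbaaba => bbab => bb
  | bbba => ba
  | ababa => bba
  | aaa

ab->; aba->b; bbb->b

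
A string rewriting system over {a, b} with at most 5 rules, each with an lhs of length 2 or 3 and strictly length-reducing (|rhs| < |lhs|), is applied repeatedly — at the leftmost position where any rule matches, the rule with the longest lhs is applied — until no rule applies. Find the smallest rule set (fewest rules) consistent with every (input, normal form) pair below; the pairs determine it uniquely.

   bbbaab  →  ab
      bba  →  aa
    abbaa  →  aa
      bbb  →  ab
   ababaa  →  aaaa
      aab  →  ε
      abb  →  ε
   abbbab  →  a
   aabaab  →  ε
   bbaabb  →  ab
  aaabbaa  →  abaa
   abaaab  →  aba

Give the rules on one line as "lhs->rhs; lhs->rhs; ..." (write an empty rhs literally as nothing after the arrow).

aab->; abb->; bab->a; bb->a

  | bbbaab => abaab => ab
  | bba => aa
  | abbaa => aa
  | bbb => ab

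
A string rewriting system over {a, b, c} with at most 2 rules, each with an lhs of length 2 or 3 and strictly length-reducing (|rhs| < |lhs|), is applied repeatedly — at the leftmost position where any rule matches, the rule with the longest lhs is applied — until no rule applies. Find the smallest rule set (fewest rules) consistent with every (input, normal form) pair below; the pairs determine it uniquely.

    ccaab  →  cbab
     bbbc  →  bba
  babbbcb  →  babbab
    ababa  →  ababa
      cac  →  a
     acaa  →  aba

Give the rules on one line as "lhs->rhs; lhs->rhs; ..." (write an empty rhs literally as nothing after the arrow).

  | ccaab => cbab
  | bbbc => bba
  | babbbcb => babbab
  | ababa

bc->a; ca->b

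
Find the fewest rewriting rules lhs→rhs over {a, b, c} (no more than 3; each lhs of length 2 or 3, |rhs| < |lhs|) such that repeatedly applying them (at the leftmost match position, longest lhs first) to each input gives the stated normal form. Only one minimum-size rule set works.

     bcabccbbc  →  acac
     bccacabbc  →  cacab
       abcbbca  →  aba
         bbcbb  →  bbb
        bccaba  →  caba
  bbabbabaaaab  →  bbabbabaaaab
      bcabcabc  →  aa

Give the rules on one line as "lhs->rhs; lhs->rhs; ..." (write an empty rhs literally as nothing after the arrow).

bc->; cbb->ca

  | bcabccbbc => abccbbc => acbbc => acac
  | bccacabbc => cacabbc => cacab
  | abcbbca => abbca => aba
  | bbcbb => bbb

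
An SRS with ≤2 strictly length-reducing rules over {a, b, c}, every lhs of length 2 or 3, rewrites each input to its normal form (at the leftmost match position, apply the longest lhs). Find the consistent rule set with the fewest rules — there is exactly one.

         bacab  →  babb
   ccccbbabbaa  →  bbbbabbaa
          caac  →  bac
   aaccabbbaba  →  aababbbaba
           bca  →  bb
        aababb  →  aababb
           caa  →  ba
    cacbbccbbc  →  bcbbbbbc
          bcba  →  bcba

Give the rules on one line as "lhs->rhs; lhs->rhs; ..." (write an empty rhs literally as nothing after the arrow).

  | bacab => babb
  | ccccbbabbaa => bccbbabbaa => bbbbabbaa
  | caac => bac
  | aaccabbbaba => aababbbaba

ca->b; cc->b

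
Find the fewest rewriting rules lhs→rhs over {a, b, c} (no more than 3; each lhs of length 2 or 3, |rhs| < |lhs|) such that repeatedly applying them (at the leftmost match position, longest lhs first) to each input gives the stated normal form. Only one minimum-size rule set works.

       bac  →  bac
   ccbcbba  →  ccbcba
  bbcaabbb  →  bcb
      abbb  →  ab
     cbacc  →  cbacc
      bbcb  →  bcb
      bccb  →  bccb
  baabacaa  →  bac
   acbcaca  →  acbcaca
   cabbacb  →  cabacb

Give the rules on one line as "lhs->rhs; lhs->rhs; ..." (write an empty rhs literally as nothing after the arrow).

  | bac
  | ccbcbba => ccbcba
  | bbcaabbb => bcaabbb => bcbbb => bcbb => bcb
  | abbb => abb => ab

aa->; bb->b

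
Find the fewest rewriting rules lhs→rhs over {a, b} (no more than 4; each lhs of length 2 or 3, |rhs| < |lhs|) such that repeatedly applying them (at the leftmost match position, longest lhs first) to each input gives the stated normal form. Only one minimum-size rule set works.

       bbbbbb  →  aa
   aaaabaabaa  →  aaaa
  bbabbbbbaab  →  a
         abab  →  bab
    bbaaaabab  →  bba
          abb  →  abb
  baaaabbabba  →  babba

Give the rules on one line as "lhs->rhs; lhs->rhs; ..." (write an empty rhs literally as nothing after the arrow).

aab->; aba->ba; bbb->a

  | bbbbbb => abbb => aa
  | aaaabaabaa => aaaabaa => aaaa
  | bbabbbbbaab => bbaabbaab => bbbaab => aaab => a
  | abab => bab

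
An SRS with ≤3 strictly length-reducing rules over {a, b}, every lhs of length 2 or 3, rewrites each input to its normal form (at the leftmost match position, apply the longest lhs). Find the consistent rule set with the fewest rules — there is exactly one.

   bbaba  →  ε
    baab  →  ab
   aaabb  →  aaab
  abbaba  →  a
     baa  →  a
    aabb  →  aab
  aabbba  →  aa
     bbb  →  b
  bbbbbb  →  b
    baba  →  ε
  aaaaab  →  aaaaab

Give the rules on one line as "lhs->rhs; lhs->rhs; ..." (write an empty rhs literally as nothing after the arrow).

ba->; bb->b

  | bbaba => baba => ba => ε
  | baab => ab
  | aaabb => aaab
  | abbaba => ababa => aba => a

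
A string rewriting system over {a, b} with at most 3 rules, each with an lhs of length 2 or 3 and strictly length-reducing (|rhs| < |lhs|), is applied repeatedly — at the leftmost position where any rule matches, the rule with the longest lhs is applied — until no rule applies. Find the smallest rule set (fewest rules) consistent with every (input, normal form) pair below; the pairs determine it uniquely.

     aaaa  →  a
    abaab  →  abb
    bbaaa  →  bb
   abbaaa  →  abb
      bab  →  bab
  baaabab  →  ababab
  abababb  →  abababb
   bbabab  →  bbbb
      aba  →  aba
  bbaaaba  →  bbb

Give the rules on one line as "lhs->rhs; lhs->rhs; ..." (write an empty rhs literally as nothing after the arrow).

aa->a; baa->ab; bba->bb

  | aaaa => aaa => aa => a
  | abaab => aabb => abb
  | bbaaa => bbaa => bba => bb
  | abbaaa => abbaa => abba => abb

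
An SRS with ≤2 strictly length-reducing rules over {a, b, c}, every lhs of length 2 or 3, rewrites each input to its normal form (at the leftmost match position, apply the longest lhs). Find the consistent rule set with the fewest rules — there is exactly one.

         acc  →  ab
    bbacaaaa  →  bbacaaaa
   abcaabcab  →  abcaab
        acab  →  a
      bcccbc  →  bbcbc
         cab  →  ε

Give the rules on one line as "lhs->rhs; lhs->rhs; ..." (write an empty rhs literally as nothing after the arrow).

  | acc => ab
  | bbacaaaa
  | abcaabcab => abcaab
  | acab => a

cab->; cc->b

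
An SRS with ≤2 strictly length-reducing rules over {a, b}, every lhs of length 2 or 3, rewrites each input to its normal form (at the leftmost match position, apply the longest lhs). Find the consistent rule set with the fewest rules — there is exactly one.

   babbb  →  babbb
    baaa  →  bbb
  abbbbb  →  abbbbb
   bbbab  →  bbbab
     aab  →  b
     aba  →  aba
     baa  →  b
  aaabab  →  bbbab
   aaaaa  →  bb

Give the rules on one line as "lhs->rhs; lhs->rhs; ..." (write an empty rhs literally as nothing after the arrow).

aa->; aaa->bb

  | babbb
  | baaa => bbb
  | abbbbb
  | bbbab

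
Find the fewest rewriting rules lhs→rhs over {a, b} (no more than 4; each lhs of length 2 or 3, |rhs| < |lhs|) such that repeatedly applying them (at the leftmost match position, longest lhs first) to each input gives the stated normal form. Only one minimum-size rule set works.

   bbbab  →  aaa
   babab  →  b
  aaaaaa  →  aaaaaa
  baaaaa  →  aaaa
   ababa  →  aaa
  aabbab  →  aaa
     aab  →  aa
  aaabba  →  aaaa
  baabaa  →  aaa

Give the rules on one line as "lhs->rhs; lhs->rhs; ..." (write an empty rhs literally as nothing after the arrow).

  | bbbab => aaab => aaa
  | babab => bab => b
  | aaaaaa
  | baaaaa => aaaa

ab->a; ba->; bbb->aa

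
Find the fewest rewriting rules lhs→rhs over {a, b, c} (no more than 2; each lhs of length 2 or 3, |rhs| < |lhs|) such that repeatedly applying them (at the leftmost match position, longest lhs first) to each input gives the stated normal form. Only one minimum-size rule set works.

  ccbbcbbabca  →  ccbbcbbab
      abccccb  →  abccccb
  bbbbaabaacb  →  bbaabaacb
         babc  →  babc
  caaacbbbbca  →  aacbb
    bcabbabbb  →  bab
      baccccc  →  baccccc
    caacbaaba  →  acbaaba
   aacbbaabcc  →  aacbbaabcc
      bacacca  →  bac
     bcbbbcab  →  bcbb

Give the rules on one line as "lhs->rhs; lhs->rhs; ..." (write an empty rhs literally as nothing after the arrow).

  | ccbbcbbabca => ccbbcbbab
  | abccccb
  | bbbbaabaacb => bbaabaacb
  | babc

bbb->b; ca->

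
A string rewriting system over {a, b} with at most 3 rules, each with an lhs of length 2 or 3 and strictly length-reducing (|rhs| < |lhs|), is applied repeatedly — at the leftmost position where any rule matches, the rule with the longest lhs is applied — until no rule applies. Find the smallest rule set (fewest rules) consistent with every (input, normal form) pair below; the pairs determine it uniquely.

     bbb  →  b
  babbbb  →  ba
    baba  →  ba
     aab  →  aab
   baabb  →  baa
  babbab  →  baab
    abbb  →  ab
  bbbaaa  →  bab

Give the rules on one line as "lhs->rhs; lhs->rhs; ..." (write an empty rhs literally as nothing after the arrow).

aaa->ab; aba->a; bb->

  | bbb => b
  | babbbb => babb => ba
  | baba => ba
  | aab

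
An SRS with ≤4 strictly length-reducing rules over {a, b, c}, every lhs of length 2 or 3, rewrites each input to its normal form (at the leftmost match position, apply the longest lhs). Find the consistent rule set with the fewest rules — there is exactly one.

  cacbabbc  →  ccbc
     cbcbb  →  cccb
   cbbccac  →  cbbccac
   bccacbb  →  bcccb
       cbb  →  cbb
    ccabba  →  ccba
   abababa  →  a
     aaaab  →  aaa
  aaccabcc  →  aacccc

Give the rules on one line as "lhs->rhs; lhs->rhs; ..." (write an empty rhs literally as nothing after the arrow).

ab->; acb->c; bcb->cc

  | cacbabbc => ccabbc => ccbc
  | cbcbb => cccb
  | cbbccac
  | bccacbb => bcccb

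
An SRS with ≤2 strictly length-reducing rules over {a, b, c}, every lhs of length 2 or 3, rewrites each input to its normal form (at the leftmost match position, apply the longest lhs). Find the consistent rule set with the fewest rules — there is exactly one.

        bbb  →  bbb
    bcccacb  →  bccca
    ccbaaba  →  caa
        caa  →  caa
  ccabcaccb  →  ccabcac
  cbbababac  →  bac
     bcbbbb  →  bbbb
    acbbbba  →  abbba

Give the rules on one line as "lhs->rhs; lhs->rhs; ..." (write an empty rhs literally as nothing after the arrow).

  | bbb
  | bcccacb => bccca
  | ccbaaba => caaba => caa
  | caa

aba->a; cb->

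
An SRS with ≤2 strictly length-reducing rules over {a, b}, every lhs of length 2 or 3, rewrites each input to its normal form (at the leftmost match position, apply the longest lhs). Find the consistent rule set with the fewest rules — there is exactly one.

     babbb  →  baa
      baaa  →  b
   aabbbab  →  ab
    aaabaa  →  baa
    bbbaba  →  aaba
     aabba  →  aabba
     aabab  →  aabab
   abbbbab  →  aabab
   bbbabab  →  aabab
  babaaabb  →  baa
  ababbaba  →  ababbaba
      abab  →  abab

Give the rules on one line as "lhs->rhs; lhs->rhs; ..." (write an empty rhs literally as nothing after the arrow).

aaa->; bbb->a

  | babbb => baa
  | baaa => b
  | aabbbab => aaaab => ab
  | aaabaa => baa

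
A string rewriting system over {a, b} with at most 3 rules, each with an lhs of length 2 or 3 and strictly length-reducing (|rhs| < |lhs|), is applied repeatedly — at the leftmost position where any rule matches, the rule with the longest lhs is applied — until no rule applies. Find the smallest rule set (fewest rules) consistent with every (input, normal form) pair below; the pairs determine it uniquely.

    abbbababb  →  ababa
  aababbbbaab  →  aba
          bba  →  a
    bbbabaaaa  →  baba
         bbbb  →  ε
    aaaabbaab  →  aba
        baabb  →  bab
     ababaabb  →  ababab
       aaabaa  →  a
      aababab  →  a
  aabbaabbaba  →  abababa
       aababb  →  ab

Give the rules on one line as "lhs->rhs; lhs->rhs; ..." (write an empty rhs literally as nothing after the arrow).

aa->a; aab->a; bb->

  | abbbababb => abababb => ababa
  | aababbbbaab => aabbbbaab => abbbaab => abaab => aba
  | bba => a
  | bbbabaaaa => babaaaa => babaaa => babaa => baba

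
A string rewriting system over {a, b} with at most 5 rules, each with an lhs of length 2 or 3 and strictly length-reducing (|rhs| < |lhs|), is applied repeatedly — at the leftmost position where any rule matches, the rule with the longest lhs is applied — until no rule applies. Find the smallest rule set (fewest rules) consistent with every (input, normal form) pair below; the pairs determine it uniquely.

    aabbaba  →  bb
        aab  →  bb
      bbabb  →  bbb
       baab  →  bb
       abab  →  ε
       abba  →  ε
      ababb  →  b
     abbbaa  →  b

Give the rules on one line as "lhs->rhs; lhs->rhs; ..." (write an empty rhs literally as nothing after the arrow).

  | aabbaba => bbbaba => bbba => bb
  | aab => bb
  | bbabb => bbb
  | baab => aab => bb

aa->b; ab->; ba->; baa->aa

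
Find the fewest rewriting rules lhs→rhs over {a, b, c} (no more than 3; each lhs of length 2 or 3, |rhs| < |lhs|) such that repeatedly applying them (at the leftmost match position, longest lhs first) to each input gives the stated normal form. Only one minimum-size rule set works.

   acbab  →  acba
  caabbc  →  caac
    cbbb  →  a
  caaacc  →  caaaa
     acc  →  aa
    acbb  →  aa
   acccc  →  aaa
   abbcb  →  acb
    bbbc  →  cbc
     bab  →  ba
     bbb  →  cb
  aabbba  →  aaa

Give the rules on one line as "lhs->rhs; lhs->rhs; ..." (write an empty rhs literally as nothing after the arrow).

  | acbab => acba
  | caabbc => caabc => caac
  | cbbb => ccb => ab => a
  | caaacc => caaaa

ab->a; bb->c; cc->a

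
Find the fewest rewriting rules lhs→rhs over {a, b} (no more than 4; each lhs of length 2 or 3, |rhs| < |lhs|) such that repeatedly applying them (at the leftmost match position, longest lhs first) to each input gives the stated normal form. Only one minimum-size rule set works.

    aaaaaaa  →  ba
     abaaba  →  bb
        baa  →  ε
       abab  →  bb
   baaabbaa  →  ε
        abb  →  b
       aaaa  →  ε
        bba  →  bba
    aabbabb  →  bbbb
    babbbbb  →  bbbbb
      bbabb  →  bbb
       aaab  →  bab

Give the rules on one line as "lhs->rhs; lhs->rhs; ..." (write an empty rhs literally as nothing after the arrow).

  | aaaaaaa => baaaaa => aaa => ba
  | abaaba => baba => bb
  | baa => ε
  | abab => bb

aa->b; aba->b; abb->b; baa->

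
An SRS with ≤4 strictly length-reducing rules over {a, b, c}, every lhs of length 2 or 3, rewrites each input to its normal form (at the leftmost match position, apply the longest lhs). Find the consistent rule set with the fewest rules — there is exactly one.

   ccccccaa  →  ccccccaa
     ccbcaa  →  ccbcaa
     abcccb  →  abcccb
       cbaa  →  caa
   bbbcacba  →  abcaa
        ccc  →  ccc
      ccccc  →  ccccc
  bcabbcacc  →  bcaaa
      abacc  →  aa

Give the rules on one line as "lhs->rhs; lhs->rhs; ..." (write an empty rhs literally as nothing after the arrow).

ac->a; ba->a; bb->a

  | ccccccaa
  | ccbcaa
  | abcccb
  | cbaa => caa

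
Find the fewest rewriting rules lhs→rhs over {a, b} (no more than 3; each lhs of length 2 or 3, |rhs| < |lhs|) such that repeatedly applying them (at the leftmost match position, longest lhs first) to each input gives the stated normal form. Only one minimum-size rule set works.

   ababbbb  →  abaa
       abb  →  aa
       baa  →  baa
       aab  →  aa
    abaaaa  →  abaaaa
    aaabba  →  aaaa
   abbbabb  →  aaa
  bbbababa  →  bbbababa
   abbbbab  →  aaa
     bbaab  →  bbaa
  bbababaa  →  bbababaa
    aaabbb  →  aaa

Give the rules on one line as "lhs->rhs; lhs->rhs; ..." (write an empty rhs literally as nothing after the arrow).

aab->aa; abb->aa

  | ababbbb => abaabb => abaab => abaa
  | abb => aa
  | baa
  | aab => aa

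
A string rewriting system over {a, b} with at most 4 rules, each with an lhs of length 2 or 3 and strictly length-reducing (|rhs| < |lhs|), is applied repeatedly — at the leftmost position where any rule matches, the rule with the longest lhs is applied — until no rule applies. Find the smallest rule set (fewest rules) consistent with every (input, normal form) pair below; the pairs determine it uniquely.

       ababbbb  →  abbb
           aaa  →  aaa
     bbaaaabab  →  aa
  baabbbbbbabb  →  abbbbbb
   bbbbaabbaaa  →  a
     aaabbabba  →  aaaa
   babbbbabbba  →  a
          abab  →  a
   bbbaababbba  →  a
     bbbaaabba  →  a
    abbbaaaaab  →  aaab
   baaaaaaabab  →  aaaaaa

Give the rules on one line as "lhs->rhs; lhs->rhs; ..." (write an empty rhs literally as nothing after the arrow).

ba->a; baa->a; bab->

  | ababbbb => abbb
  | aaa
  | bbaaaabab => baaabab => aabab => aa
  | baabbbbbbabb => abbbbbbabb => abbbbbb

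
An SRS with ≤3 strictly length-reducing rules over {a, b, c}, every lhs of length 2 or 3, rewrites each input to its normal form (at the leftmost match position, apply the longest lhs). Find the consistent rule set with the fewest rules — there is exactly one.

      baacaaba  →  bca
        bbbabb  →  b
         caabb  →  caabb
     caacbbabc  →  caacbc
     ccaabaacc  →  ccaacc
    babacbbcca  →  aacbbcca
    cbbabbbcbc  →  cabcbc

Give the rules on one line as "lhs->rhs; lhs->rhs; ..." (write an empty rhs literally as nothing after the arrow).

aba->; ba->b; bab->a

  | baacaaba => bacaaba => bcaaba => bca
  | bbbabb => bbab => ba => b
  | caabb
  | caacbbabc => caacbac => caacbc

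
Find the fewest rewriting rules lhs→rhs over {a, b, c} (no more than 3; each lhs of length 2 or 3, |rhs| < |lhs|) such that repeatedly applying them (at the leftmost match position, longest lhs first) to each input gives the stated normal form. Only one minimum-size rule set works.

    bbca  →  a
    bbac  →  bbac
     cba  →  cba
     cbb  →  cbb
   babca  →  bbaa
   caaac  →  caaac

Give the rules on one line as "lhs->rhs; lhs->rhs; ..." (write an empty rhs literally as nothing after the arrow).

  | bbca => a
  | bbac
  | cba
  | cbb

abc->ba; bbc->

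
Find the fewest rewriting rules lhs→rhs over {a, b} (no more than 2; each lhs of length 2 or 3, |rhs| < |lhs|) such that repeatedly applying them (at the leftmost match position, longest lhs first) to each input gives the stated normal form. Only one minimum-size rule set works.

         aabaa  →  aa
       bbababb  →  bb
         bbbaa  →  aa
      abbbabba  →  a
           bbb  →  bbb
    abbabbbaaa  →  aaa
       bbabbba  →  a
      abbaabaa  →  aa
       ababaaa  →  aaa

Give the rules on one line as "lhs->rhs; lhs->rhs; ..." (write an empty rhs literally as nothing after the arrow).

  | aabaa => abaa => baa => aa
  | bbababb => bababb => ababb => babb => abb => bb
  | bbbaa => bbaa => baa => aa
  | abbbabba => bbbabba => bbabba => babba => abba => bba => ba => a

ab->b; ba->a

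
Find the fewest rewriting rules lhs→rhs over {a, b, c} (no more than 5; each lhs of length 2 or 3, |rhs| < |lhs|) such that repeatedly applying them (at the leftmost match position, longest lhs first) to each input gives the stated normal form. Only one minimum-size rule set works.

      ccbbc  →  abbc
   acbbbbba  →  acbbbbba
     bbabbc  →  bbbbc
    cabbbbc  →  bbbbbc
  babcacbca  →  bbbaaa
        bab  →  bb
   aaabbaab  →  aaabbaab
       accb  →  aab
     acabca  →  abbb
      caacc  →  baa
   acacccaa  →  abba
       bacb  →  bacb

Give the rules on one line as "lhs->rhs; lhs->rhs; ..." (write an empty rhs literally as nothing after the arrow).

bab->bb; ca->b; cbc->aa; cc->a

  | ccbbc => abbc
  | acbbbbba
  | bbabbc => bbbbc
  | cabbbbc => bbbbbc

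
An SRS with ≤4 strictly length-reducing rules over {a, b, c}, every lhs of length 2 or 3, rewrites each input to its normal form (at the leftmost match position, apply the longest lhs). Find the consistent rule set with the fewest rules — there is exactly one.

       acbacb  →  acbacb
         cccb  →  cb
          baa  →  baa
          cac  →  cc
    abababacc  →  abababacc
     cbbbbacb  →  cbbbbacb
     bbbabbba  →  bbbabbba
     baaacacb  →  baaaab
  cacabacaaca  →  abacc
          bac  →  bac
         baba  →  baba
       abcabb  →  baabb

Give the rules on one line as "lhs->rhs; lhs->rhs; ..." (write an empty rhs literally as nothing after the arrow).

  | acbacb
  | cccb => cab => cb
  | baa
  | cac => cc

abc->ba; ca->c; ccb->ab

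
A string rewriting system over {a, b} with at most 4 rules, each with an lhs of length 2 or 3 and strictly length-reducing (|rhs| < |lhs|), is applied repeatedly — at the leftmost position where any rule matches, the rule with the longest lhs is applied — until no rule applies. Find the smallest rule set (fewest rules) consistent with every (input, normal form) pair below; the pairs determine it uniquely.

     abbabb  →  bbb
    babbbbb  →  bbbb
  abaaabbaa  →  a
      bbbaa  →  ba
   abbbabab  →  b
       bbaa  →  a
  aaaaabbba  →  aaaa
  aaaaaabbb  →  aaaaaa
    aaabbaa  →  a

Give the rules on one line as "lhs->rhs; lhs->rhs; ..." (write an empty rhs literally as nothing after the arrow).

ab->a; aba->b; bab->; bba->

  | abbabb => ababb => bbb
  | babbbbb => bbbb
  | abaaabbaa => baabbaa => baabaa => baba => a
  | bbbaa => ba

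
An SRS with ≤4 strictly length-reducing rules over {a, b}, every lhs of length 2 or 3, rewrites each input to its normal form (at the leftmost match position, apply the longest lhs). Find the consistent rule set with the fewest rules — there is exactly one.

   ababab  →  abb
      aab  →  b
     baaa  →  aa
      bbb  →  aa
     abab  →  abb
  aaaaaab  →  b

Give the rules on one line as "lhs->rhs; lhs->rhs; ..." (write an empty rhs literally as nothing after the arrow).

aab->b; aba->ab; ba->; bbb->aa

  | ababab => abbab => abb
  | aab => b
  | baaa => aa
  | bbb => aa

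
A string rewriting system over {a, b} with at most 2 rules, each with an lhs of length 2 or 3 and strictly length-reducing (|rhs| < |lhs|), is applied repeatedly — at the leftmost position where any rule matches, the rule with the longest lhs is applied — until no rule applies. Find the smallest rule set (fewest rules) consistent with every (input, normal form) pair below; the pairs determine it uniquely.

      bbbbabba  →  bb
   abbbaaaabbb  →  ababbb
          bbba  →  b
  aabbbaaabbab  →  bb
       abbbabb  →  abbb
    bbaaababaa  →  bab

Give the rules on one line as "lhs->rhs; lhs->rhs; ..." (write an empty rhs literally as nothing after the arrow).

  | bbbbabba => bbbba => bb
  | abbbaaaabbb => abaaabbb => ababbb
  | bbba => b
  | aabbbaaabbab => bbbaaabbab => baabbab => bbbab => bb

aa->; bba->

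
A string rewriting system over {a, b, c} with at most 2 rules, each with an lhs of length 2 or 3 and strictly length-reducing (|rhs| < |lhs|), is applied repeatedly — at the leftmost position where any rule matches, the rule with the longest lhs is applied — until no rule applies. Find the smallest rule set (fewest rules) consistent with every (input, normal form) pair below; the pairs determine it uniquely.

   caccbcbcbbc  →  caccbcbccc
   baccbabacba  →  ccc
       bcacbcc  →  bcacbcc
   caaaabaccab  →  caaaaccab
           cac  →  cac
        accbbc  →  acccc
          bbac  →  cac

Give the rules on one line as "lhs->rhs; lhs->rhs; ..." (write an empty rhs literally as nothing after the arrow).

  | caccbcbcbbc => caccbcbccc
  | baccbabacba => ccbabacba => ccbacba => cccba => ccc
  | bcacbcc
  | caaaabaccab => caaaaccab

ba->; bb->c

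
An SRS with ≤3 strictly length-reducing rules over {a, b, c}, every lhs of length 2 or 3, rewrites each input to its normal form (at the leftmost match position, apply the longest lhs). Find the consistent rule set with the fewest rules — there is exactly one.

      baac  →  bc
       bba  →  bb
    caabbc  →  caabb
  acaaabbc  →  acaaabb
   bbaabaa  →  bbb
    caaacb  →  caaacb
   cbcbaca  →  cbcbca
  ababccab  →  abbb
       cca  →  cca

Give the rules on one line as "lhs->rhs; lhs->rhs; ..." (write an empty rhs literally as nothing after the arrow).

ba->b; bbc->bb

  | baac => bac => bc
  | bba => bb
  | caabbc => caabb
  | acaaabbc => acaaabb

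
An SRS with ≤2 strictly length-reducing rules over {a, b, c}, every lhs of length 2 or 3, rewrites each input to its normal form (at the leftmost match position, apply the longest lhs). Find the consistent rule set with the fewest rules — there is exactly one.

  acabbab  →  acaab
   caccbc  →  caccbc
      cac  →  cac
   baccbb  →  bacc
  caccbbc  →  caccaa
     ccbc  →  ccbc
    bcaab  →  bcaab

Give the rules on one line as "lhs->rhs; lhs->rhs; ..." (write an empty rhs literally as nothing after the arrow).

bb->; bbc->aa

  | acabbab => acaab
  | caccbc
  | cac
  | baccbb => bacc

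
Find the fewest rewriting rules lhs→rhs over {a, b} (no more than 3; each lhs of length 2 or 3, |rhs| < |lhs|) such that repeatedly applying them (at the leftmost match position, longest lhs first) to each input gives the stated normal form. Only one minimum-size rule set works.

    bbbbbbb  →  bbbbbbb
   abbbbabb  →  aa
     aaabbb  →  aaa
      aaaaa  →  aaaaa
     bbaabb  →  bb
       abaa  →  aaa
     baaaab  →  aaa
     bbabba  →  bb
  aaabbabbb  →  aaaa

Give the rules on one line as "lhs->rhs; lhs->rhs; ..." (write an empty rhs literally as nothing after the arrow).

ab->a; ba->

  | bbbbbbb
  | abbbbabb => abbbabb => abbabb => ababb => aabb => aab => aa
  | aaabbb => aaabb => aaab => aaa
  | aaaaa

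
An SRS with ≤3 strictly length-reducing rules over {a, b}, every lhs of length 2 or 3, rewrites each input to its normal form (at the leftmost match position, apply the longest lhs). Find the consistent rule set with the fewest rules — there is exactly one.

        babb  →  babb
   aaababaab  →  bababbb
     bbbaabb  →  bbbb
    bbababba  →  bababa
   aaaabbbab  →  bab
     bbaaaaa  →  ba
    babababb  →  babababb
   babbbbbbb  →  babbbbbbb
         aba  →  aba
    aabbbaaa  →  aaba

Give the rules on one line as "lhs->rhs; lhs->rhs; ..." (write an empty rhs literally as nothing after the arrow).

aaa->ba; baa->bb; bba->ba

  | babb
  | aaababaab => bababaab => bababbb
  | bbbaabb => bbaabb => baabb => bbbb
  | bbababba => bababba => bababa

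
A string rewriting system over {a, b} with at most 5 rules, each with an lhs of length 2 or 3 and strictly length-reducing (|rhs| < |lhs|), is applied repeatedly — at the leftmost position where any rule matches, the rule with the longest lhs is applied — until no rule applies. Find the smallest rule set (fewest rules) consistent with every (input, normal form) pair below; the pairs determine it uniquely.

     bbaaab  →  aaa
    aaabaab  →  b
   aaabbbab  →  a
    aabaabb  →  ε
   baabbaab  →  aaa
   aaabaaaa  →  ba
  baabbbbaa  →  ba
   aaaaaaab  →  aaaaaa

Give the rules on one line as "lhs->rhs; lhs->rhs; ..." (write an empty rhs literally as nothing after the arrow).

ab->; aba->b; bab->aa; bb->a

  | bbaaab => aaaab => aaa
  | aaabaab => aabab => abb => b
  | aaabbbab => aabbab => abab => bb => a
  | aabaabb => ababb => bbb => ab => ε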